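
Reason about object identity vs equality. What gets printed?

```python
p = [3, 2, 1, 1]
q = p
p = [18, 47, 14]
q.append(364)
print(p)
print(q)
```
[18, 47, 14]
[3, 2, 1, 1, 364]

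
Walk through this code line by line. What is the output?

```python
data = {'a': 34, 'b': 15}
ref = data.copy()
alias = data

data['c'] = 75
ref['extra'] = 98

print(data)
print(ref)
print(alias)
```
{'a': 34, 'b': 15, 'c': 75}
{'a': 34, 'b': 15, 'extra': 98}
{'a': 34, 'b': 15, 'c': 75}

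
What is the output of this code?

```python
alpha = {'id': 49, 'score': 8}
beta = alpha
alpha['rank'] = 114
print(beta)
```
{'id': 49, 'score': 8, 'rank': 114}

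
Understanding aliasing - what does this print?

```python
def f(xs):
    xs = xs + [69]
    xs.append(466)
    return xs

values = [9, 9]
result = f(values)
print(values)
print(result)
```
[9, 9]
[9, 9, 69, 466]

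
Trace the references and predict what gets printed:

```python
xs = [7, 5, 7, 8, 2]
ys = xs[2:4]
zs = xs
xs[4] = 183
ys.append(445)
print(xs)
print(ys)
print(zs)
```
[7, 5, 7, 8, 183]
[7, 8, 445]
[7, 5, 7, 8, 183]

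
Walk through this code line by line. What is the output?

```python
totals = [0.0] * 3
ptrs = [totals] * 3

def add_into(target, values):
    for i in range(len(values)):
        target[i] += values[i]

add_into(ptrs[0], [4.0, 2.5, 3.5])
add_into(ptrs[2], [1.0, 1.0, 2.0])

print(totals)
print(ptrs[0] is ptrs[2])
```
[5.0, 3.5, 5.5]
True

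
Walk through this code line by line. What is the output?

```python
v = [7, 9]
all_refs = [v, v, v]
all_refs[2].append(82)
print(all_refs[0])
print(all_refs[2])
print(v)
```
[7, 9, 82]
[7, 9, 82]
[7, 9, 82]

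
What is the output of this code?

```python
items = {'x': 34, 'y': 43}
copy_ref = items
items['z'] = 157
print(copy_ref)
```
{'x': 34, 'y': 43, 'z': 157}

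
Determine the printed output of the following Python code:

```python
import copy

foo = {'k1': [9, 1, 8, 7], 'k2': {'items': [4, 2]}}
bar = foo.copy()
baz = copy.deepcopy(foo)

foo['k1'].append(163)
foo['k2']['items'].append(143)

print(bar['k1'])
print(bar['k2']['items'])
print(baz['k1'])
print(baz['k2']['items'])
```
[9, 1, 8, 7, 163]
[4, 2, 143]
[9, 1, 8, 7]
[4, 2]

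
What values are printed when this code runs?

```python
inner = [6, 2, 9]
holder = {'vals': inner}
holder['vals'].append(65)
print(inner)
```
[6, 2, 9, 65]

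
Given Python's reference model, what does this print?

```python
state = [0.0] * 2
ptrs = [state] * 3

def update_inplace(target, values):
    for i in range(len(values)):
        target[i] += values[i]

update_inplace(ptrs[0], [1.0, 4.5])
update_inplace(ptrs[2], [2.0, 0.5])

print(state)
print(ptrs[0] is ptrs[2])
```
[3.0, 5.0]
True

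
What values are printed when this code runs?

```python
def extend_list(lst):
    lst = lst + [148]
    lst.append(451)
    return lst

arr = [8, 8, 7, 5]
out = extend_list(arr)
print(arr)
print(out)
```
[8, 8, 7, 5]
[8, 8, 7, 5, 148, 451]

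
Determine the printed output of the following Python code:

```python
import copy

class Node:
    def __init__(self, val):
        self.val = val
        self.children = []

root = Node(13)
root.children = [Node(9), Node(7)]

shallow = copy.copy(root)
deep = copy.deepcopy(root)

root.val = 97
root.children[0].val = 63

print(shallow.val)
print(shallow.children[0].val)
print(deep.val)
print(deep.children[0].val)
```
13
63
13
9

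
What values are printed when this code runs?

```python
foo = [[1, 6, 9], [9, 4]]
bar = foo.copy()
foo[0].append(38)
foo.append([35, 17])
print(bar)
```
[[1, 6, 9, 38], [9, 4]]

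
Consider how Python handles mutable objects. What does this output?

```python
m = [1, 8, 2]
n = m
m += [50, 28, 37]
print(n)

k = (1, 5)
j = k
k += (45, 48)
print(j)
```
[1, 8, 2, 50, 28, 37]
(1, 5)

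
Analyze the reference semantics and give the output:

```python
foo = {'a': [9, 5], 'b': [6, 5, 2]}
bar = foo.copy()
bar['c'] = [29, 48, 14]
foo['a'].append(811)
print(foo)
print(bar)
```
{'a': [9, 5, 811], 'b': [6, 5, 2]}
{'a': [9, 5, 811], 'b': [6, 5, 2], 'c': [29, 48, 14]}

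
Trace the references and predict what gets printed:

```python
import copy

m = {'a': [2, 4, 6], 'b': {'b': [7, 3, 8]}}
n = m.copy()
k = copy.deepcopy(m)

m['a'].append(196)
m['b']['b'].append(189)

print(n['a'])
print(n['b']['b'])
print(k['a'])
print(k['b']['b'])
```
[2, 4, 6, 196]
[7, 3, 8, 189]
[2, 4, 6]
[7, 3, 8]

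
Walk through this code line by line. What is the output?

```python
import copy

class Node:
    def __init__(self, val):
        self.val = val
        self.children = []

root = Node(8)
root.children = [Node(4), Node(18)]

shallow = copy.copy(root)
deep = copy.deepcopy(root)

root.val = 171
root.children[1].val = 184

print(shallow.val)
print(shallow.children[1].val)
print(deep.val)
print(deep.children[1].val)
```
8
184
8
18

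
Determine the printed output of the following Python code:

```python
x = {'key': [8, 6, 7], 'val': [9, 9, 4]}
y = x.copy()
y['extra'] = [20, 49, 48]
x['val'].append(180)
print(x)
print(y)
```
{'key': [8, 6, 7], 'val': [9, 9, 4, 180]}
{'key': [8, 6, 7], 'val': [9, 9, 4, 180], 'extra': [20, 49, 48]}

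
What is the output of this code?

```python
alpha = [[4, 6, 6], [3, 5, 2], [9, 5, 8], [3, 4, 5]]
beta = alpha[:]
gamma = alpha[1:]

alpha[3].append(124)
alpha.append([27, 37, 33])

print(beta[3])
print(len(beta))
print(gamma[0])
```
[3, 4, 5, 124]
4
[3, 5, 2]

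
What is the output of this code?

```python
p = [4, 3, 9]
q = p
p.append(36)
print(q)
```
[4, 3, 9, 36]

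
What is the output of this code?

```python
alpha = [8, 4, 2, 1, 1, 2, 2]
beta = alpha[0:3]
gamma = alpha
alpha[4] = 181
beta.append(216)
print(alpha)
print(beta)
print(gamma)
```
[8, 4, 2, 1, 181, 2, 2]
[8, 4, 2, 216]
[8, 4, 2, 1, 181, 2, 2]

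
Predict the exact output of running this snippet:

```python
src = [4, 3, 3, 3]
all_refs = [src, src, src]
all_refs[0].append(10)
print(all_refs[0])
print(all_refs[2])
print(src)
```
[4, 3, 3, 3, 10]
[4, 3, 3, 3, 10]
[4, 3, 3, 3, 10]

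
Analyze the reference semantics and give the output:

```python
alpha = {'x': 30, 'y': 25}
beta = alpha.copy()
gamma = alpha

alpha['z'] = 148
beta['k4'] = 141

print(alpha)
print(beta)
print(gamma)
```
{'x': 30, 'y': 25, 'z': 148}
{'x': 30, 'y': 25, 'k4': 141}
{'x': 30, 'y': 25, 'z': 148}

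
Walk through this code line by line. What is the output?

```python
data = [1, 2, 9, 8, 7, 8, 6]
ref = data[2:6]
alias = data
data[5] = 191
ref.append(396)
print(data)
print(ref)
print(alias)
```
[1, 2, 9, 8, 7, 191, 6]
[9, 8, 7, 8, 396]
[1, 2, 9, 8, 7, 191, 6]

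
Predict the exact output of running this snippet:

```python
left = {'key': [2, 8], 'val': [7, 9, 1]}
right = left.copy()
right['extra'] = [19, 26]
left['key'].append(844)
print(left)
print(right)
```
{'key': [2, 8, 844], 'val': [7, 9, 1]}
{'key': [2, 8, 844], 'val': [7, 9, 1], 'extra': [19, 26]}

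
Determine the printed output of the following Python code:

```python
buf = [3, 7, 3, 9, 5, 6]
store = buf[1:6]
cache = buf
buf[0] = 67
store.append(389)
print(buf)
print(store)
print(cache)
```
[67, 7, 3, 9, 5, 6]
[7, 3, 9, 5, 6, 389]
[67, 7, 3, 9, 5, 6]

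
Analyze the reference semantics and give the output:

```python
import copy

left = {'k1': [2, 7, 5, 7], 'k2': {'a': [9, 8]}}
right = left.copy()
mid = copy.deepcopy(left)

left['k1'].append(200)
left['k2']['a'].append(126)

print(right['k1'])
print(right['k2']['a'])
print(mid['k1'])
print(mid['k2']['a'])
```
[2, 7, 5, 7, 200]
[9, 8, 126]
[2, 7, 5, 7]
[9, 8]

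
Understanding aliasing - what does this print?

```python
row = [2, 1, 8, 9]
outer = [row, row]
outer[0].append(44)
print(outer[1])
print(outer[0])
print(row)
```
[2, 1, 8, 9, 44]
[2, 1, 8, 9, 44]
[2, 1, 8, 9, 44]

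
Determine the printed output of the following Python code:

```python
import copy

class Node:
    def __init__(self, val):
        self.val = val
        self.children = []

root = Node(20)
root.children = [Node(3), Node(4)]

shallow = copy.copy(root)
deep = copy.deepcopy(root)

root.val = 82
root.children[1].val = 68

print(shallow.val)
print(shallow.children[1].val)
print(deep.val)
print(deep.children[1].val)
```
20
68
20
4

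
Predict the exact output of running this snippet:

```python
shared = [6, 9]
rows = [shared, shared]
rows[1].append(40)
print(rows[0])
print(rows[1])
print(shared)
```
[6, 9, 40]
[6, 9, 40]
[6, 9, 40]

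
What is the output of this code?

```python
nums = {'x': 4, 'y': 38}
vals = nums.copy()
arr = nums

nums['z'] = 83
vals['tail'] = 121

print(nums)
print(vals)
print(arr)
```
{'x': 4, 'y': 38, 'z': 83}
{'x': 4, 'y': 38, 'tail': 121}
{'x': 4, 'y': 38, 'z': 83}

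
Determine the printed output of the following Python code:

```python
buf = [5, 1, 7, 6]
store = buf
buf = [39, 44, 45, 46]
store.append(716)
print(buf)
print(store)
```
[39, 44, 45, 46]
[5, 1, 7, 6, 716]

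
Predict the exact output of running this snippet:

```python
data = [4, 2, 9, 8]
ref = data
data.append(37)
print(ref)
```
[4, 2, 9, 8, 37]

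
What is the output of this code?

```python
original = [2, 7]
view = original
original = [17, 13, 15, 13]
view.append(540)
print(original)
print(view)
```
[17, 13, 15, 13]
[2, 7, 540]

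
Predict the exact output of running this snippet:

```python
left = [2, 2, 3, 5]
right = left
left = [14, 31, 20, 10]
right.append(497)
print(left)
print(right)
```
[14, 31, 20, 10]
[2, 2, 3, 5, 497]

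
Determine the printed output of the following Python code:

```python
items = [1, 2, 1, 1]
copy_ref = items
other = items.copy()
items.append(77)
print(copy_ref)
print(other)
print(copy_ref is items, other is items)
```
[1, 2, 1, 1, 77]
[1, 2, 1, 1]
True False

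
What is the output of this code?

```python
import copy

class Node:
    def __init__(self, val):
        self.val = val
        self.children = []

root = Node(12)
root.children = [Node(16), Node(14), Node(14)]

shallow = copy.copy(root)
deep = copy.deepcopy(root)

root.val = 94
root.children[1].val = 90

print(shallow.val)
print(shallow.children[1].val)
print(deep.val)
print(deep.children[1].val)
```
12
90
12
14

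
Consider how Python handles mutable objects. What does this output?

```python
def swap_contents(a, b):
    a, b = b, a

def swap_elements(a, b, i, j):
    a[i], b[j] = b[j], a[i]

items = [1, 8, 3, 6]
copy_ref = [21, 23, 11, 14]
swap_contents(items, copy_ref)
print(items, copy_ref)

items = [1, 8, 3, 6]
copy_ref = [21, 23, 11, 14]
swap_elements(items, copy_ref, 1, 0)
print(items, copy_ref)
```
[1, 8, 3, 6] [21, 23, 11, 14]
[1, 21, 3, 6] [8, 23, 11, 14]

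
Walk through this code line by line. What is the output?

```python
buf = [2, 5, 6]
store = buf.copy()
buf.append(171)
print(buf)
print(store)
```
[2, 5, 6, 171]
[2, 5, 6]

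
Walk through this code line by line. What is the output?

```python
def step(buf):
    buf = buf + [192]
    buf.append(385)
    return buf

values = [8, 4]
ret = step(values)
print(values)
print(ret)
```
[8, 4]
[8, 4, 192, 385]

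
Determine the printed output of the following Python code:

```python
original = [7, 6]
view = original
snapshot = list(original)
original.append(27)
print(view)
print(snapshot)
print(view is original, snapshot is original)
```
[7, 6, 27]
[7, 6]
True False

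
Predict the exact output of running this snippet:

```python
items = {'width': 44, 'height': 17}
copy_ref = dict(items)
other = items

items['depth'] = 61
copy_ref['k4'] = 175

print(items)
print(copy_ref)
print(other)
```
{'width': 44, 'height': 17, 'depth': 61}
{'width': 44, 'height': 17, 'k4': 175}
{'width': 44, 'height': 17, 'depth': 61}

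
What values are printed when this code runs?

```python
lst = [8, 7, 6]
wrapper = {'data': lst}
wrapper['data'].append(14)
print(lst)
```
[8, 7, 6, 14]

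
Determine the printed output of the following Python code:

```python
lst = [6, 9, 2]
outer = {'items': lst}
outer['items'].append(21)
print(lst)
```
[6, 9, 2, 21]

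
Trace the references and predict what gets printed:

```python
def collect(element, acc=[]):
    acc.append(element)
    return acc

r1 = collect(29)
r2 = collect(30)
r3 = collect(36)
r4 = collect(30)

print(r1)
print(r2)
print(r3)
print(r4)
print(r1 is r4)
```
[29, 30, 36, 30]
[29, 30, 36, 30]
[29, 30, 36, 30]
[29, 30, 36, 30]
True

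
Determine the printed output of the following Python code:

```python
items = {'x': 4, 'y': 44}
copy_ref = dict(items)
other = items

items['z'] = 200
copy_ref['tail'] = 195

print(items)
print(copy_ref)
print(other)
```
{'x': 4, 'y': 44, 'z': 200}
{'x': 4, 'y': 44, 'tail': 195}
{'x': 4, 'y': 44, 'z': 200}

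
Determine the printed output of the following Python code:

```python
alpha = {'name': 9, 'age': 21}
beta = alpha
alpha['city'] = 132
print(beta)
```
{'name': 9, 'age': 21, 'city': 132}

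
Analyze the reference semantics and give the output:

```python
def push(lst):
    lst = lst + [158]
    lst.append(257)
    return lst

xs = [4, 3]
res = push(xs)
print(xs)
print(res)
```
[4, 3]
[4, 3, 158, 257]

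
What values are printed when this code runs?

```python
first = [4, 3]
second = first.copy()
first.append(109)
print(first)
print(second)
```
[4, 3, 109]
[4, 3]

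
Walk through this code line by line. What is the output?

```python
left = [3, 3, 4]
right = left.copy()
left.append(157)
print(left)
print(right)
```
[3, 3, 4, 157]
[3, 3, 4]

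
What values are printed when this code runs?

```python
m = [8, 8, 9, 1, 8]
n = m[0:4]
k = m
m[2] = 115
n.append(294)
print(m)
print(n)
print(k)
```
[8, 8, 115, 1, 8]
[8, 8, 9, 1, 294]
[8, 8, 115, 1, 8]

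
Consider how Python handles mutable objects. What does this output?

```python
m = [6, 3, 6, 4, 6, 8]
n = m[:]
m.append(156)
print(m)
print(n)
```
[6, 3, 6, 4, 6, 8, 156]
[6, 3, 6, 4, 6, 8]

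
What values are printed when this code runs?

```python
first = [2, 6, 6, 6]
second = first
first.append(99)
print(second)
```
[2, 6, 6, 6, 99]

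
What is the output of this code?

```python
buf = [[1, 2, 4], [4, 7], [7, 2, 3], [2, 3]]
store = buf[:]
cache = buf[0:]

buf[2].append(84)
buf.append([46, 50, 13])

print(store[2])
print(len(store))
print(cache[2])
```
[7, 2, 3, 84]
4
[7, 2, 3, 84]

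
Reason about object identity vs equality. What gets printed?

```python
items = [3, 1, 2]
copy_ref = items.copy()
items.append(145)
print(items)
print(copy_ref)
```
[3, 1, 2, 145]
[3, 1, 2]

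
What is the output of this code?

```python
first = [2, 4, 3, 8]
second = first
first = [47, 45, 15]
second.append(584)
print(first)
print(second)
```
[47, 45, 15]
[2, 4, 3, 8, 584]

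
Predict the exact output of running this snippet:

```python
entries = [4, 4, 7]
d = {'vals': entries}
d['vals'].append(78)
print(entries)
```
[4, 4, 7, 78]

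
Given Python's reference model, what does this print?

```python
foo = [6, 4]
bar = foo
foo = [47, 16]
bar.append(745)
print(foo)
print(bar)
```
[47, 16]
[6, 4, 745]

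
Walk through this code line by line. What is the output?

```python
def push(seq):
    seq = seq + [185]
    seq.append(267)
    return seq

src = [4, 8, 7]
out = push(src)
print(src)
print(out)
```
[4, 8, 7]
[4, 8, 7, 185, 267]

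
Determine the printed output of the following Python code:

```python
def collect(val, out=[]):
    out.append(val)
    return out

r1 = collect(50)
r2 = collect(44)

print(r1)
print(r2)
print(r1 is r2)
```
[50, 44]
[50, 44]
True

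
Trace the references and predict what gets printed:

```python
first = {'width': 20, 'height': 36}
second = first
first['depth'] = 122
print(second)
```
{'width': 20, 'height': 36, 'depth': 122}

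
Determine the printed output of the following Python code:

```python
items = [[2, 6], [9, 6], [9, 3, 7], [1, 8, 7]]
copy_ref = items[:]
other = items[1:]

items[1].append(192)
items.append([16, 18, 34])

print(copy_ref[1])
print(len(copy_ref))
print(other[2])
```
[9, 6, 192]
4
[1, 8, 7]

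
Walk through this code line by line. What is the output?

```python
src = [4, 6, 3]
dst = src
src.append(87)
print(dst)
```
[4, 6, 3, 87]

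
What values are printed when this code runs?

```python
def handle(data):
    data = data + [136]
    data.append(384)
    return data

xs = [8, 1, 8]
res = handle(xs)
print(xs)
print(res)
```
[8, 1, 8]
[8, 1, 8, 136, 384]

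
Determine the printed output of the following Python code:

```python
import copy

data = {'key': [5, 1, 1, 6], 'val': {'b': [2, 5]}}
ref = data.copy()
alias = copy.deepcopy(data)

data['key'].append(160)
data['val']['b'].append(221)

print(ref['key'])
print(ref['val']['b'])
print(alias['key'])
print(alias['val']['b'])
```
[5, 1, 1, 6, 160]
[2, 5, 221]
[5, 1, 1, 6]
[2, 5]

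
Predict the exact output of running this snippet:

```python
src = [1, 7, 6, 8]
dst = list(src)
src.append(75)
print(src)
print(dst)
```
[1, 7, 6, 8, 75]
[1, 7, 6, 8]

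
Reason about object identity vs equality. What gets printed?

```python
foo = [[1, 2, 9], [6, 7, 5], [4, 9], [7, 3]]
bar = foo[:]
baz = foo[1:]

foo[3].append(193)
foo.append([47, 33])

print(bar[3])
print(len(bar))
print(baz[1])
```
[7, 3, 193]
4
[4, 9]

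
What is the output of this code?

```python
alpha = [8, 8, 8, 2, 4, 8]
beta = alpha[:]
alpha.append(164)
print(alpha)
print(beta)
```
[8, 8, 8, 2, 4, 8, 164]
[8, 8, 8, 2, 4, 8]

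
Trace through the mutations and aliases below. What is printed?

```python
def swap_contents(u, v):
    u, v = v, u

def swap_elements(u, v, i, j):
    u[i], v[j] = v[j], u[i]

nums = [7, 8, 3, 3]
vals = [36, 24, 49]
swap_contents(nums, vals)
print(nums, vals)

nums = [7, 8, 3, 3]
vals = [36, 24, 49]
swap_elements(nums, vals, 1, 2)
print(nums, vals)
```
[7, 8, 3, 3] [36, 24, 49]
[7, 49, 3, 3] [36, 24, 8]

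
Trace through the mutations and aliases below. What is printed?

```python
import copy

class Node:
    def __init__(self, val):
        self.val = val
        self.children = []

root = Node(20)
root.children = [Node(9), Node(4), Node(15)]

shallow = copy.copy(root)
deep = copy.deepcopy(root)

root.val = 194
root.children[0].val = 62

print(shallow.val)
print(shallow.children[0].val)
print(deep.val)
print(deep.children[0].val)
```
20
62
20
9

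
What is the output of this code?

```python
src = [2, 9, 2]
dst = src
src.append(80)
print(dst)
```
[2, 9, 2, 80]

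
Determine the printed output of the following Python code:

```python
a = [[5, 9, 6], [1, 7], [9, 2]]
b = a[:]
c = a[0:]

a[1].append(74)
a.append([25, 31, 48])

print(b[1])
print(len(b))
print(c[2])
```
[1, 7, 74]
3
[9, 2]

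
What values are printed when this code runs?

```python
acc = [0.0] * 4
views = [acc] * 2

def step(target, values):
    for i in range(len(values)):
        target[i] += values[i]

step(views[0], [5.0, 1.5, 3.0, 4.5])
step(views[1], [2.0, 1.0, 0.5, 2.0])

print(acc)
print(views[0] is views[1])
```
[7.0, 2.5, 3.5, 6.5]
True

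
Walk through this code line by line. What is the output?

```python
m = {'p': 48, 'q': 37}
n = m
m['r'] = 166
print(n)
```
{'p': 48, 'q': 37, 'r': 166}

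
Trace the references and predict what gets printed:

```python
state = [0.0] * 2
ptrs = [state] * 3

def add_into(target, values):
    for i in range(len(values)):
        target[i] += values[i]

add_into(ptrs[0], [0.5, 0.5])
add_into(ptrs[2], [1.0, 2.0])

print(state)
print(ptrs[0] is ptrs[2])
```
[1.5, 2.5]
True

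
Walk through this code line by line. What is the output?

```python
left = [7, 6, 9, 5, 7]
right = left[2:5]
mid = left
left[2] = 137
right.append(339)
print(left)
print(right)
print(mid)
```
[7, 6, 137, 5, 7]
[9, 5, 7, 339]
[7, 6, 137, 5, 7]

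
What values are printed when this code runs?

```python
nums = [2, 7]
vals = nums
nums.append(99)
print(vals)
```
[2, 7, 99]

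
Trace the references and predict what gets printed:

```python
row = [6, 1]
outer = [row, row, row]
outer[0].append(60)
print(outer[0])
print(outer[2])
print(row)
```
[6, 1, 60]
[6, 1, 60]
[6, 1, 60]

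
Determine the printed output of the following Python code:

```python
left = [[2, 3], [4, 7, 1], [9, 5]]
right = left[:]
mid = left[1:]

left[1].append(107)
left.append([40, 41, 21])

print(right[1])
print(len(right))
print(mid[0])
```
[4, 7, 1, 107]
3
[4, 7, 1, 107]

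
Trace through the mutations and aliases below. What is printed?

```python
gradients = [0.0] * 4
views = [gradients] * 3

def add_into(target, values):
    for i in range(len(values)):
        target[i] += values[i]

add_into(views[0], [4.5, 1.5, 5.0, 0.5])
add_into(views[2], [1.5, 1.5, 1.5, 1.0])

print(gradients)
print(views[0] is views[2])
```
[6.0, 3.0, 6.5, 1.5]
True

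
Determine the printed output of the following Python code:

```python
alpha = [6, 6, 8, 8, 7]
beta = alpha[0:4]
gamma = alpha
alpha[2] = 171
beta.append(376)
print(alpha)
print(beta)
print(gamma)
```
[6, 6, 171, 8, 7]
[6, 6, 8, 8, 376]
[6, 6, 171, 8, 7]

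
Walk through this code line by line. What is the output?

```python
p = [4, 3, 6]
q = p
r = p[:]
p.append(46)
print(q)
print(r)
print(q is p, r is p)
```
[4, 3, 6, 46]
[4, 3, 6]
True False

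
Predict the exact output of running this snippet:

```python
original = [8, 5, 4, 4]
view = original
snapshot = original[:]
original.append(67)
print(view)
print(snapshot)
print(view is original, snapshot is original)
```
[8, 5, 4, 4, 67]
[8, 5, 4, 4]
True False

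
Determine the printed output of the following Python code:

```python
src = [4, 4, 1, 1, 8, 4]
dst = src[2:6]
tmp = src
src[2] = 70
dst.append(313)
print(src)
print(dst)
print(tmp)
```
[4, 4, 70, 1, 8, 4]
[1, 1, 8, 4, 313]
[4, 4, 70, 1, 8, 4]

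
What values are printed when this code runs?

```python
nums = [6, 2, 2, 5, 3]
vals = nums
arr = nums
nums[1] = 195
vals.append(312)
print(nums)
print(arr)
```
[6, 195, 2, 5, 3, 312]
[6, 195, 2, 5, 3, 312]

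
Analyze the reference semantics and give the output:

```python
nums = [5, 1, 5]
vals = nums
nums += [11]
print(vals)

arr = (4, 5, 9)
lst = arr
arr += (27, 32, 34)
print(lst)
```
[5, 1, 5, 11]
(4, 5, 9)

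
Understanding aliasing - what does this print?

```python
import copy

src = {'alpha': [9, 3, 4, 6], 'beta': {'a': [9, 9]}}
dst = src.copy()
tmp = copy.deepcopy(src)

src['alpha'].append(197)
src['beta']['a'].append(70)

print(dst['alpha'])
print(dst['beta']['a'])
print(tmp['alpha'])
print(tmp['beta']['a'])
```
[9, 3, 4, 6, 197]
[9, 9, 70]
[9, 3, 4, 6]
[9, 9]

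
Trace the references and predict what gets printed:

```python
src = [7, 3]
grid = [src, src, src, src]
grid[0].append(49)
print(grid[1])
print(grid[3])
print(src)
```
[7, 3, 49]
[7, 3, 49]
[7, 3, 49]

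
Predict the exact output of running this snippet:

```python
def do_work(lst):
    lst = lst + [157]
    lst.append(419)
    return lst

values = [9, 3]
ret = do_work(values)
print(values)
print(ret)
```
[9, 3]
[9, 3, 157, 419]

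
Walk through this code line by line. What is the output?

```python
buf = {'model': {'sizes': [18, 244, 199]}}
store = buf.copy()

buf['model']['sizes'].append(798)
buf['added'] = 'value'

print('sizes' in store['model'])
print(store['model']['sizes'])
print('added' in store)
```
True
[18, 244, 199, 798]
False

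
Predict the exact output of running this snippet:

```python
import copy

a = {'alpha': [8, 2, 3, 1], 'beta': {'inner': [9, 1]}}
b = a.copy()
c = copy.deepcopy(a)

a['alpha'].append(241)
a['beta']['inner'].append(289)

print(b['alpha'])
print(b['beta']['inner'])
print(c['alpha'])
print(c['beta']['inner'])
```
[8, 2, 3, 1, 241]
[9, 1, 289]
[8, 2, 3, 1]
[9, 1]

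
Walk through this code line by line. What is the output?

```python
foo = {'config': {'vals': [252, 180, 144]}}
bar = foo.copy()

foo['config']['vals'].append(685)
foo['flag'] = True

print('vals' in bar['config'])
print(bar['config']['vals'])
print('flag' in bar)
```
True
[252, 180, 144, 685]
False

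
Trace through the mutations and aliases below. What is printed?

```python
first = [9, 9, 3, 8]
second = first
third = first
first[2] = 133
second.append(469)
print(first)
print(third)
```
[9, 9, 133, 8, 469]
[9, 9, 133, 8, 469]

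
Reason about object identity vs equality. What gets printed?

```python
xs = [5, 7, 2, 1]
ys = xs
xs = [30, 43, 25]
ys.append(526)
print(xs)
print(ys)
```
[30, 43, 25]
[5, 7, 2, 1, 526]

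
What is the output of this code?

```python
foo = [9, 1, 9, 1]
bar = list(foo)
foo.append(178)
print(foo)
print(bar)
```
[9, 1, 9, 1, 178]
[9, 1, 9, 1]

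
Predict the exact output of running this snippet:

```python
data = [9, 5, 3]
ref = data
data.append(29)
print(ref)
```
[9, 5, 3, 29]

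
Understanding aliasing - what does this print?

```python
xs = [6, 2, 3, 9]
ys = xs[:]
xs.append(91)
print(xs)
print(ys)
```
[6, 2, 3, 9, 91]
[6, 2, 3, 9]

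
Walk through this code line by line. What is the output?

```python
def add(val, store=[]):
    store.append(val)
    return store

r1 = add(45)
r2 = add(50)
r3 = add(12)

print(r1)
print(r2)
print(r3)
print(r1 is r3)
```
[45, 50, 12]
[45, 50, 12]
[45, 50, 12]
True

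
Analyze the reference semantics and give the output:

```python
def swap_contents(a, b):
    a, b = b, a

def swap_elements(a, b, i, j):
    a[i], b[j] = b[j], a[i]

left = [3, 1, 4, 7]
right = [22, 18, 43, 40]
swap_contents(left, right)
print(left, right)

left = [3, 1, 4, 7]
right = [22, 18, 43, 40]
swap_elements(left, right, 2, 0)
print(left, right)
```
[3, 1, 4, 7] [22, 18, 43, 40]
[3, 1, 22, 7] [4, 18, 43, 40]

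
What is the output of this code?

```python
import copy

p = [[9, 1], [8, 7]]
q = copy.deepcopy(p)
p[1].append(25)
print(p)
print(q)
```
[[9, 1], [8, 7, 25]]
[[9, 1], [8, 7]]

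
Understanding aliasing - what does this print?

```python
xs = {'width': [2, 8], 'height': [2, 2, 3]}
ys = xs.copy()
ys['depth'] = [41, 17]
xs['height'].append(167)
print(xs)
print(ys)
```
{'width': [2, 8], 'height': [2, 2, 3, 167]}
{'width': [2, 8], 'height': [2, 2, 3, 167], 'depth': [41, 17]}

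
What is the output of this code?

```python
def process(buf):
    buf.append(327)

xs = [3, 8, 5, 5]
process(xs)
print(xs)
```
[3, 8, 5, 5, 327]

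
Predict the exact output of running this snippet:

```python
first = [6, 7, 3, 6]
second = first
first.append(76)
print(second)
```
[6, 7, 3, 6, 76]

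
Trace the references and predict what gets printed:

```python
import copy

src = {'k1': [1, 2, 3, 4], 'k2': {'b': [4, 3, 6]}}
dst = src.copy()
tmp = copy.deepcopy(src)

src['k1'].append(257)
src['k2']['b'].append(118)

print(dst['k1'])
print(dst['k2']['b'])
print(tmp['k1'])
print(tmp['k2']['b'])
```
[1, 2, 3, 4, 257]
[4, 3, 6, 118]
[1, 2, 3, 4]
[4, 3, 6]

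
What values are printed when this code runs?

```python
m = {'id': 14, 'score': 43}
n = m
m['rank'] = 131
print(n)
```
{'id': 14, 'score': 43, 'rank': 131}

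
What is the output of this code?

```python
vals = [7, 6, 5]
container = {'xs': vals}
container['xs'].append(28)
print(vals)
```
[7, 6, 5, 28]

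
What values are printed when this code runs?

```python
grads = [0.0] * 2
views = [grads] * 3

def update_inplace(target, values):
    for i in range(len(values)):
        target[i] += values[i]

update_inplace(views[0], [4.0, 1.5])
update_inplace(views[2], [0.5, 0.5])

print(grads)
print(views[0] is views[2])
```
[4.5, 2.0]
True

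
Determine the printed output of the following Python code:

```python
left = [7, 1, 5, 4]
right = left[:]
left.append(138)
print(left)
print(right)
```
[7, 1, 5, 4, 138]
[7, 1, 5, 4]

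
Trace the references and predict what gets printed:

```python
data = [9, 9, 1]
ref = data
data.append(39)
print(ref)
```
[9, 9, 1, 39]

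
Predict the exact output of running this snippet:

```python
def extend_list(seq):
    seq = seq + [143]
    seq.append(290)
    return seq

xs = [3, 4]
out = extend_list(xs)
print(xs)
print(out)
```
[3, 4]
[3, 4, 143, 290]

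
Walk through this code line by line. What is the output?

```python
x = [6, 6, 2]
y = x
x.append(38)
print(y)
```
[6, 6, 2, 38]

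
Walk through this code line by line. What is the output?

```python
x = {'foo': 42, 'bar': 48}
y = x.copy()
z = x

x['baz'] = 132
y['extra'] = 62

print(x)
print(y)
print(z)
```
{'foo': 42, 'bar': 48, 'baz': 132}
{'foo': 42, 'bar': 48, 'extra': 62}
{'foo': 42, 'bar': 48, 'baz': 132}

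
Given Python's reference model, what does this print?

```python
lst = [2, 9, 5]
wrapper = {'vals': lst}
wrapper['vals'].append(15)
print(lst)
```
[2, 9, 5, 15]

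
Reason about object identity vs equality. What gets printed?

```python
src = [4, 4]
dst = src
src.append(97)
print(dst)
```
[4, 4, 97]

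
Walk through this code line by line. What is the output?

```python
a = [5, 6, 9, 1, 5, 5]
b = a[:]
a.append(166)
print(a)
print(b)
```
[5, 6, 9, 1, 5, 5, 166]
[5, 6, 9, 1, 5, 5]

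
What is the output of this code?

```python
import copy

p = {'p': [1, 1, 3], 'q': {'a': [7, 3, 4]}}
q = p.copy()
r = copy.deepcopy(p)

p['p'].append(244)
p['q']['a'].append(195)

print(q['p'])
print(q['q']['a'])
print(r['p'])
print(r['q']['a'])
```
[1, 1, 3, 244]
[7, 3, 4, 195]
[1, 1, 3]
[7, 3, 4]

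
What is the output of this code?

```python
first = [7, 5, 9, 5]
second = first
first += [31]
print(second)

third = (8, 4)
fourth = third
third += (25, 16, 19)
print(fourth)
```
[7, 5, 9, 5, 31]
(8, 4)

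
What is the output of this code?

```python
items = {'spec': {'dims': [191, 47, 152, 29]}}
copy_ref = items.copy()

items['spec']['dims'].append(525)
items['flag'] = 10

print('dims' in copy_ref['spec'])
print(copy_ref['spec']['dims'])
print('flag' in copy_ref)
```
True
[191, 47, 152, 29, 525]
False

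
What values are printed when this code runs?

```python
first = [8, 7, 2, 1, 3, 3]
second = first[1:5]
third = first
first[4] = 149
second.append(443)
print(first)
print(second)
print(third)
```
[8, 7, 2, 1, 149, 3]
[7, 2, 1, 3, 443]
[8, 7, 2, 1, 149, 3]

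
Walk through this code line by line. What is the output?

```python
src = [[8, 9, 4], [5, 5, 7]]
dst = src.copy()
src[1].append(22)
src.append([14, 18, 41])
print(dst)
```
[[8, 9, 4], [5, 5, 7, 22]]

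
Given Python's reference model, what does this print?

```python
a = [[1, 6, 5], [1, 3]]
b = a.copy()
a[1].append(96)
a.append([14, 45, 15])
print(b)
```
[[1, 6, 5], [1, 3, 96]]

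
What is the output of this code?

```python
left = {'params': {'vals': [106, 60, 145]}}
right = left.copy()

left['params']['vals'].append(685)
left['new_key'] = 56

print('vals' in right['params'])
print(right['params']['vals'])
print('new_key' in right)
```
True
[106, 60, 145, 685]
False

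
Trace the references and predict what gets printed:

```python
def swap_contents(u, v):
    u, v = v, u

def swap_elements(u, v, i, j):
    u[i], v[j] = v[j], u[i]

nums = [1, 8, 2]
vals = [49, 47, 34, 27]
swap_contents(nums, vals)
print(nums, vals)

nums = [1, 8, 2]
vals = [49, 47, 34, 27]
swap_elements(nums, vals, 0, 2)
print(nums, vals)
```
[1, 8, 2] [49, 47, 34, 27]
[34, 8, 2] [49, 47, 1, 27]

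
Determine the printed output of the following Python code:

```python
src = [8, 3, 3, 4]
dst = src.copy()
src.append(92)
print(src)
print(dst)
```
[8, 3, 3, 4, 92]
[8, 3, 3, 4]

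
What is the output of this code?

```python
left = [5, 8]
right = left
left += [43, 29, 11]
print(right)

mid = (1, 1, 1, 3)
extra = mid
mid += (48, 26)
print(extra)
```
[5, 8, 43, 29, 11]
(1, 1, 1, 3)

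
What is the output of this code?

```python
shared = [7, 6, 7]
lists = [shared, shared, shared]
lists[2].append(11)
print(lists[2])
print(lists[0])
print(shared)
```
[7, 6, 7, 11]
[7, 6, 7, 11]
[7, 6, 7, 11]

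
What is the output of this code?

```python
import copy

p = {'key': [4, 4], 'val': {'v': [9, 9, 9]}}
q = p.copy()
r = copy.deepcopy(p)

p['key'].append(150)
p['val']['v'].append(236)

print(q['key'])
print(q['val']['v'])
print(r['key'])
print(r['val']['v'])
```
[4, 4, 150]
[9, 9, 9, 236]
[4, 4]
[9, 9, 9]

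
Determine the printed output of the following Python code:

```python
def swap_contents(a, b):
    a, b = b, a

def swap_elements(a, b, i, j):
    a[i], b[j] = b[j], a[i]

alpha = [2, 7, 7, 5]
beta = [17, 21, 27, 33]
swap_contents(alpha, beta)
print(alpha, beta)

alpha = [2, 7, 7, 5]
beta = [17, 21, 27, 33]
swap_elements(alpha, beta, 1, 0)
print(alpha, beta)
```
[2, 7, 7, 5] [17, 21, 27, 33]
[2, 17, 7, 5] [7, 21, 27, 33]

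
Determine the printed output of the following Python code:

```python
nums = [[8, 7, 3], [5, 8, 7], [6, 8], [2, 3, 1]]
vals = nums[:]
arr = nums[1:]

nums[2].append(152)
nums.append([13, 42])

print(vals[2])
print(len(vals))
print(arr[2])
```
[6, 8, 152]
4
[2, 3, 1]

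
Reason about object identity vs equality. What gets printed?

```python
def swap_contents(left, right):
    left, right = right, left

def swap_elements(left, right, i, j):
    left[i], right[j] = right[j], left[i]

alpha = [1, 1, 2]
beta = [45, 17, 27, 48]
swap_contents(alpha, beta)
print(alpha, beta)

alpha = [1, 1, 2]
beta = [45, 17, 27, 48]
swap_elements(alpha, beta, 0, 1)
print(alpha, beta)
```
[1, 1, 2] [45, 17, 27, 48]
[17, 1, 2] [45, 1, 27, 48]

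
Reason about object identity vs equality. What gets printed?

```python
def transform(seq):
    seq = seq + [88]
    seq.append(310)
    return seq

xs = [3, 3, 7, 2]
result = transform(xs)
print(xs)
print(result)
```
[3, 3, 7, 2]
[3, 3, 7, 2, 88, 310]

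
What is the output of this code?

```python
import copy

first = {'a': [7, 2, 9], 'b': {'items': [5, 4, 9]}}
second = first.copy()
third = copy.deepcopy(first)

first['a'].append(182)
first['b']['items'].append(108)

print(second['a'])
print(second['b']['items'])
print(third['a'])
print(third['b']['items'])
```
[7, 2, 9, 182]
[5, 4, 9, 108]
[7, 2, 9]
[5, 4, 9]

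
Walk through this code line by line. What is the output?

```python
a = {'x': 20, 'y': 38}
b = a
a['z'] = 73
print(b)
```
{'x': 20, 'y': 38, 'z': 73}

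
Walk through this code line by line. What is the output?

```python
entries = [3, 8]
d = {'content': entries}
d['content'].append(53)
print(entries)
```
[3, 8, 53]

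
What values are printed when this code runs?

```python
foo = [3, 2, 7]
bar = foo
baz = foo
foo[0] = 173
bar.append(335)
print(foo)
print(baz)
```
[173, 2, 7, 335]
[173, 2, 7, 335]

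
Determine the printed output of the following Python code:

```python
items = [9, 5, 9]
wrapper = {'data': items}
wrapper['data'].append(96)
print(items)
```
[9, 5, 9, 96]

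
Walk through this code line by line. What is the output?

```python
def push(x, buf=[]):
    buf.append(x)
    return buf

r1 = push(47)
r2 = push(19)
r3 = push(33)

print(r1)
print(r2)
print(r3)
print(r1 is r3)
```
[47, 19, 33]
[47, 19, 33]
[47, 19, 33]
True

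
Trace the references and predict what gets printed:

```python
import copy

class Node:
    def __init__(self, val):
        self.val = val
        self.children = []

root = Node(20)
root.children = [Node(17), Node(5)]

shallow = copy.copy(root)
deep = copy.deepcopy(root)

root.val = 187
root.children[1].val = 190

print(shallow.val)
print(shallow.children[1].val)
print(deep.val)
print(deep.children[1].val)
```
20
190
20
5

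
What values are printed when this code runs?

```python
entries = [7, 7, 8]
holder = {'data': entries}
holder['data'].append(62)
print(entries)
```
[7, 7, 8, 62]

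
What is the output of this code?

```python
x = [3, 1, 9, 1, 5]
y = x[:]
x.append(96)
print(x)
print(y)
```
[3, 1, 9, 1, 5, 96]
[3, 1, 9, 1, 5]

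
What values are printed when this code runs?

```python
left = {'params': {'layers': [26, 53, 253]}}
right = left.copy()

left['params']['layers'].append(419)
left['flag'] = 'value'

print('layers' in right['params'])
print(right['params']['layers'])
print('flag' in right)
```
True
[26, 53, 253, 419]
False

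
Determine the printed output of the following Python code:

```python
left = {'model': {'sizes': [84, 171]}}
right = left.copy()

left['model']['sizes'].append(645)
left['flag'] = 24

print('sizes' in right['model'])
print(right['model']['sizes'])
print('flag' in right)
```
True
[84, 171, 645]
False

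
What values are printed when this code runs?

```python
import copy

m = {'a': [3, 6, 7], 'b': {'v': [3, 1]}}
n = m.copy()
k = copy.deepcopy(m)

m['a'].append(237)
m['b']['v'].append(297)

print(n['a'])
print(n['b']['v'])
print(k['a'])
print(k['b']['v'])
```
[3, 6, 7, 237]
[3, 1, 297]
[3, 6, 7]
[3, 1]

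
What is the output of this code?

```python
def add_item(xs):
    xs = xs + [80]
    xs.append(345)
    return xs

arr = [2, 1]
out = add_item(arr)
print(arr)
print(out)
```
[2, 1]
[2, 1, 80, 345]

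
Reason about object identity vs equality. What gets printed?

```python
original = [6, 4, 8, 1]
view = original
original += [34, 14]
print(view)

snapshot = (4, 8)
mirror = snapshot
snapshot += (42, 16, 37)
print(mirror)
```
[6, 4, 8, 1, 34, 14]
(4, 8)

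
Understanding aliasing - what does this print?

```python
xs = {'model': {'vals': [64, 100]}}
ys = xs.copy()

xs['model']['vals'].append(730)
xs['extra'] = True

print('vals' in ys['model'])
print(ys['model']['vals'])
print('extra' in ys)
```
True
[64, 100, 730]
False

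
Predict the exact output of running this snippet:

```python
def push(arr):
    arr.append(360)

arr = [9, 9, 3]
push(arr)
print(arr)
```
[9, 9, 3, 360]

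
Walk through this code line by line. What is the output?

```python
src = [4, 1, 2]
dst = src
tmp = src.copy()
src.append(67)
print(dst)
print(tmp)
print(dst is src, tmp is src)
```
[4, 1, 2, 67]
[4, 1, 2]
True False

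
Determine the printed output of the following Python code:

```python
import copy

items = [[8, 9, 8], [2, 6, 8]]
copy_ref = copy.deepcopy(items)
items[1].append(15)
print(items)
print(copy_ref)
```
[[8, 9, 8], [2, 6, 8, 15]]
[[8, 9, 8], [2, 6, 8]]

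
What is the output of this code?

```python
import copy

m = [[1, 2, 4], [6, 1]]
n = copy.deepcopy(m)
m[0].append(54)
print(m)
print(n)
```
[[1, 2, 4, 54], [6, 1]]
[[1, 2, 4], [6, 1]]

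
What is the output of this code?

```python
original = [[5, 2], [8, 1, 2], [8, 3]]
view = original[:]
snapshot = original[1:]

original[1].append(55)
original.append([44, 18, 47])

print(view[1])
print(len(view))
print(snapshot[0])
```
[8, 1, 2, 55]
3
[8, 1, 2, 55]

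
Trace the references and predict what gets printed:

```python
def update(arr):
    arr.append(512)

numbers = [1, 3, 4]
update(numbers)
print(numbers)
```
[1, 3, 4, 512]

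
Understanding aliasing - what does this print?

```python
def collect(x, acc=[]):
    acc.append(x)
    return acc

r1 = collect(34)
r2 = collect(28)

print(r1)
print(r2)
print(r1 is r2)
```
[34, 28]
[34, 28]
True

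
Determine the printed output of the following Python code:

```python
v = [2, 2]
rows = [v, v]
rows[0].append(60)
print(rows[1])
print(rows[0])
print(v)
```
[2, 2, 60]
[2, 2, 60]
[2, 2, 60]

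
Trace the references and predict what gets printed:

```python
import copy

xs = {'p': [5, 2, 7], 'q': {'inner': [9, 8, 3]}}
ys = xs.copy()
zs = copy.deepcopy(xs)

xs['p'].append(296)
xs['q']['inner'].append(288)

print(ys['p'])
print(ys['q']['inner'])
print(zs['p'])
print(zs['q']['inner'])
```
[5, 2, 7, 296]
[9, 8, 3, 288]
[5, 2, 7]
[9, 8, 3]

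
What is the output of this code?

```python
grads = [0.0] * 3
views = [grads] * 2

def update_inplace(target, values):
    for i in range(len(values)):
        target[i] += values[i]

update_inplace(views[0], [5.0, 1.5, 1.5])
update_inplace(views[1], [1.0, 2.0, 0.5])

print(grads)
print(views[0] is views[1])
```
[6.0, 3.5, 2.0]
True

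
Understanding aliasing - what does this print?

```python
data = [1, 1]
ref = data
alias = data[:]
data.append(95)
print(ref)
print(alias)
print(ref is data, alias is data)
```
[1, 1, 95]
[1, 1]
True False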